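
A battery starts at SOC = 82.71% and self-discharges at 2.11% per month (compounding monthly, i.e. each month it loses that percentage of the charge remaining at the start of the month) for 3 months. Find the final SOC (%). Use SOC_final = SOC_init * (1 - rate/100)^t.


decay = (1 - 2.11/100)^3 = 0.93803
SOC_final = 82.71 * 0.93803 = 77.58%

77.58%


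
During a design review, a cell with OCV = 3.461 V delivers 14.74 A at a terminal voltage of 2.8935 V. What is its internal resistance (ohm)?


R = (OCV - V) / I = (3.461 - 2.8935) / 14.74 = 0.03850 ohm

0.03850 ohm


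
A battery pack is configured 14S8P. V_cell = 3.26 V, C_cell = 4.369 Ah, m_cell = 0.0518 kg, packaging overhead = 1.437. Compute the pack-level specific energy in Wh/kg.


Step 1: V_pack = 14 * 3.26 = 45.64 V
Step 2: C_pack = 8 * 4.369 = 34.952 Ah
Step 3: E_pack = V_pack * C_pack = 45.64 * 34.952 = 1595.2 Wh
Step 4: m_pack = 14 * 8 * 0.0518 * 1.437 = 8.3369 kg
Step 5: ED = E_pack / m_pack = 1595.2 / 8.3369 = 191.3 Wh/kg

191.3 Wh/kg


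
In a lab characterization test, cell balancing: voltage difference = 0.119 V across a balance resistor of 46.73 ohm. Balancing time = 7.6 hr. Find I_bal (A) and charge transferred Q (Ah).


I_bal = dV / R = 0.119 / 46.73 = 0.0025465 A
Q = I_bal * t = 0.0025465 * 7.6 = 0.01935 Ah

I=0.0025465 A, Q=0.01935 Ah


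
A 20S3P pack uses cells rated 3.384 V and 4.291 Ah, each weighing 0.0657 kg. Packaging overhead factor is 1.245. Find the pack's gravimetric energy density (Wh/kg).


Step 1: V_pack = 20 * 3.384 = 67.68 V
Step 2: C_pack = 3 * 4.291 = 12.873 Ah
Step 3: E_pack = V_pack * C_pack = 67.68 * 12.873 = 871.24 Wh
Step 4: m_pack = 20 * 3 * 0.0657 * 1.245 = 4.9078 kg
Step 5: ED = E_pack / m_pack = 871.24 / 4.9078 = 177.5 Wh/kg

177.5 Wh/kg


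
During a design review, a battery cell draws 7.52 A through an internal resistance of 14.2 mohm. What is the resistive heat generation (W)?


Convert: R = 14.2 mohm = 0.0142 ohm
I^2 = 56.55
Q = 56.55 * 0.0142 = 0.8030 W

0.8030 W


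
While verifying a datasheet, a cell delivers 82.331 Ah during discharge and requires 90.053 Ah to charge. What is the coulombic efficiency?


Coulombic efficiency = 82.331/90.053 * 100% = 91.43%

91.43%


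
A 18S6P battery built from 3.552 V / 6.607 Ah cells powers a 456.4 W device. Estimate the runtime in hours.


Step 1: E_pack = Ns * V_cell * Np * C_cell = 18 * 3.552 * 6 * 6.607 = 2534.6 Wh
Step 2: t = E_pack / P = 2534.6 / 456.4 = 5.553 hr

5.553 hr


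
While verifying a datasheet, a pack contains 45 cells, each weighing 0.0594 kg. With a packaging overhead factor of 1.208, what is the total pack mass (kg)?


m_pack = n * m_cell * overhead = 45 * 0.0594 * 1.208 = 3.229 kg

3.229 kg


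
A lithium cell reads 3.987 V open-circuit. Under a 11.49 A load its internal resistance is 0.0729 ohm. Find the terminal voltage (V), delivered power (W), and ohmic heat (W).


Step 1: V_terminal = OCV - I*R = 3.987 - 11.49 * 0.0729 = 3.1494 V
Step 2: P_out = V_terminal * I = 3.1494 * 11.49 = 36.19 W
Step 3: Q = I^2 * R = 11.49^2 * 0.0729 = 9.624 W

V=3.1494 V, P=36.19 W, Q=9.624 W


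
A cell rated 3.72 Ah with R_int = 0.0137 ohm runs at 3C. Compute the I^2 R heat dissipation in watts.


Step 1: I = C_rate * capacity = 3 * 3.72 = 11.16 A
Step 2: Q = I^2 * R = 11.16^2 * 0.0137 = 124.55 * 0.0137 = 1.706 W

1.706 W


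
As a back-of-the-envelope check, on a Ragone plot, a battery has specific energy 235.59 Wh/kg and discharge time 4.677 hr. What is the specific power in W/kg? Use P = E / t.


Specific power = 235.59 Wh/kg / 4.677 hr = 50.37 W/kg

50.37 W/kg


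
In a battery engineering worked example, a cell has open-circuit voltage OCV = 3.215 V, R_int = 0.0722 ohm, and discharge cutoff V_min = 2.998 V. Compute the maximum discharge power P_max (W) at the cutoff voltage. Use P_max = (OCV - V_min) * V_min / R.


dV = OCV - V_min = 0.217 V (so I_max = dV / R)
P_max = dV * V_min / R = 0.217 * 2.998 / 0.0722 = 9.011 W

9.011 W


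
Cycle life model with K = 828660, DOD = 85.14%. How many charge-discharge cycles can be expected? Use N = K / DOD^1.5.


DOD^1.5 = 785.6
N = K / DOD^1.5 = 828660 / 785.6 = 1055

1055 cycles


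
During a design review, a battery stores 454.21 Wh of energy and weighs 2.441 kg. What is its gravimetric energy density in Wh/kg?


ED = E / m = 454.21 / 2.441 = 186.1 Wh/kg

186.1 Wh/kg


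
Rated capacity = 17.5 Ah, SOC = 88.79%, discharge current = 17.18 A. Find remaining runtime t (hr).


Step 1: remaining = SOC/100 * C_total = 88.79/100 * 17.5 = 15.538 Ah
Step 2: t = remaining / I = 15.538 / 17.18 = 0.9044 hr

0.9044 hr


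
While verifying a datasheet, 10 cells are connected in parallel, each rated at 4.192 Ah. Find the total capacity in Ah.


Parallel capacities add: 10 * 4.192 Ah = 41.92 Ah

41.92 Ah


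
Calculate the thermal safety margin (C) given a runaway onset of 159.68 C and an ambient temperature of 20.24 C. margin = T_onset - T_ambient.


Safety margin = 159.68 C - 20.24 C = 139.44 C

139.44 C


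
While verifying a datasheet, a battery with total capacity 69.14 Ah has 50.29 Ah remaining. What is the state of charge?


SOC% = 50.29 / 69.14 * 100 = 72.74%

72.74%


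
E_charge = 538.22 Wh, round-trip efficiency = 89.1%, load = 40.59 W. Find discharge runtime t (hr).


Step 1: E_discharge = eta/100 * E_charge = 89.1/100 * 538.22 = 479.55 Wh
Step 2: t = E_discharge / P = 479.55 / 40.59 = 11.81 hr

11.81 hr


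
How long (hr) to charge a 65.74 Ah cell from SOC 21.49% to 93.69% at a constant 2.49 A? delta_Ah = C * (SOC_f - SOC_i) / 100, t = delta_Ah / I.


delta_Ah = 65.74 * (93.69 - 21.49) / 100 = 47.464 Ah
t = delta_Ah / I = 47.464 / 2.49 = 19.06 hr

19.06 hr


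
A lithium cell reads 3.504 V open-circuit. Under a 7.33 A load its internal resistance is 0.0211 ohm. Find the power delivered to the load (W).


Step 1: V_terminal = OCV - I*R = 3.504 - 7.33 * 0.0211 = 3.3493 V
Step 2: P_out = V_terminal * I = 3.3493 * 7.33 = 24.55 W

24.55 W


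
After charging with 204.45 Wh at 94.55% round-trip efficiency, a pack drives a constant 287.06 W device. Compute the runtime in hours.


Step 1: E_discharge = eta/100 * E_charge = 94.55/100 * 204.45 = 193.31 Wh
Step 2: t = E_discharge / P = 193.31 / 287.06 = 0.6734 hr

0.6734 hr


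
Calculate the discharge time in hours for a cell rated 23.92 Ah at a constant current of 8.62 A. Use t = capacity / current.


t = capacity / current = 23.92 / 8.62 = 2.775 hr

2.775 hr


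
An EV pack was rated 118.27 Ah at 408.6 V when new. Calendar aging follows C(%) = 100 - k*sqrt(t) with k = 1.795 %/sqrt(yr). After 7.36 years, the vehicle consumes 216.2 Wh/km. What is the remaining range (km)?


Step 1: capacity retention = 100 - 1.795 * sqrt(7.36) = 100 - 1.795 * 2.7129 = 95.13%
Step 2: C_now = 118.27 * 95.13/100 = 112.51 Ah
Step 3: E_pack = V * C_now = 408.6 * 112.51 = 45972 Wh
Step 4: range = E_pack / consumption = 45972 / 216.2 = 212.6 km

212.6 km


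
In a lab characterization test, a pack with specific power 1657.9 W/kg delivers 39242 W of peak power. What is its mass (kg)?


m = P / SP = 39242 / 1657.9 = 23.67 kg

23.67 kg


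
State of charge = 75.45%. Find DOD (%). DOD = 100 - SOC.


Complement of SOC: DOD = 100% - 75.45% = 24.55%

24.55%


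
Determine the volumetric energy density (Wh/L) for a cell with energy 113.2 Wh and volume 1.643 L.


ED = E / V = 113.2 / 1.643 = 68.90 Wh/L

68.90 Wh/L


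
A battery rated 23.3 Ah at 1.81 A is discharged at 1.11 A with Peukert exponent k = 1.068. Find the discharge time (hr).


Step 1: t_rated = C / I_rated = 23.3 / 1.81 = 12.873 hr
Step 2: ratio = 1.81 / 1.11 = 1.6306
Step 3: ratio^k = 1.6306^1.068 = 1.6857
Step 4: t = t_rated * ratio^k = 12.873 * 1.6857 = 21.70 hr

21.70 hr


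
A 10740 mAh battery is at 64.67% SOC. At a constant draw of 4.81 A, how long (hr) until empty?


Convert: C_total = 10740 mAh = 10.74 Ah
Step 1: remaining = SOC/100 * C_total = 64.67/100 * 10.74 = 6.9456 Ah
Step 2: t = remaining / I = 6.9456 / 4.81 = 1.444 hr

1.444 hr


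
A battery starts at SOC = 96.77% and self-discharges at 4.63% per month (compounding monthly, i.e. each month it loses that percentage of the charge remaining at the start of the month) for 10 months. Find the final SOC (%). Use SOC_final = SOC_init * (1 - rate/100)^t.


Monthly retention factor = 1 - 4.63/100 = 0.9537
Over 10 months: factor^10 = 0.62247
SOC_final = 96.77 * 0.62247 = 60.24%

60.24%


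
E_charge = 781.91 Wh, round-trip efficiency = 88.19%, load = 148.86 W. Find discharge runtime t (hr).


Step 1: E_discharge = eta/100 * E_charge = 88.19/100 * 781.91 = 689.57 Wh
Step 2: t = E_discharge / P = 689.57 / 148.86 = 4.632 hr

4.632 hr


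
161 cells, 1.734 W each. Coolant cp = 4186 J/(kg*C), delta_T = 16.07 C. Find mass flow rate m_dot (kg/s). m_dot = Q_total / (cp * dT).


Step 1: Total heat Q = 161 * 1.734 W = 279.17 W
Step 2: denom = cp * dT = 4186 * 16.07 = 67269
Step 3: m_dot = 279.17 / 67269 = 0.004150 kg/s

0.004150 kg/s


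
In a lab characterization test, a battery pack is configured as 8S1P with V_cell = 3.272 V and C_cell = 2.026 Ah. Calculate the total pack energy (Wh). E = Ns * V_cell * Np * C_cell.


E = Ns * Vcell * Np * Ccell = 8 * 3.272 * 1 * 2.026 = 53.03 Wh

53.03 Wh


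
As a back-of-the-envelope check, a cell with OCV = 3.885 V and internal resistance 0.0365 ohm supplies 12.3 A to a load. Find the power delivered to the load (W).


Step 1: V_terminal = OCV - I*R = 3.885 - 12.3 * 0.0365 = 3.4361 V
Step 2: P_out = V_terminal * I = 3.4361 * 12.3 = 42.26 W

42.26 W


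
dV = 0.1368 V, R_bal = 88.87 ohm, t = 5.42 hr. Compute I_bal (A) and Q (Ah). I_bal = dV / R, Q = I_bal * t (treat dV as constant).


First, Ohm's law: I_bal = 0.1368 V / 88.87 ohm = 0.0015393 A
Then Q = I * t = 0.0015393 A * 5.42 hr = 0.008343 Ah

I=0.0015393 A, Q=0.008343 Ah


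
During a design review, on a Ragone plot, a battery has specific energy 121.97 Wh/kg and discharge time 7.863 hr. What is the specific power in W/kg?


Specific power = 121.97 Wh/kg / 7.863 hr = 15.51 W/kg

15.51 W/kg


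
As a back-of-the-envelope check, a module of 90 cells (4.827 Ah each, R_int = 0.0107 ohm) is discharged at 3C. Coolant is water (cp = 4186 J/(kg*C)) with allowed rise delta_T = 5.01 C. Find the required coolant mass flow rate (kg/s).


Step 1: I = 3 * 4.827 = 14.481 A
Step 2: Q_cell = I^2 * R = 14.481^2 * 0.0107 = 2.2438 W
Step 3: Q_total = 90 * 2.2438 = 201.94 W
Step 4: m_dot = Q_total / (cp * dT) = 201.94 / (4186 * 5.01) = 0.009629 kg/s

0.009629 kg/s


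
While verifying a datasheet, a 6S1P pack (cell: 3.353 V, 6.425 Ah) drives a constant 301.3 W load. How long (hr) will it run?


Step 1: E_pack = Ns * V_cell * Np * C_cell = 6 * 3.353 * 1 * 6.425 = 129.26 Wh
Step 2: t = E_pack / P = 129.26 / 301.3 = 0.4290 hr

0.4290 hr


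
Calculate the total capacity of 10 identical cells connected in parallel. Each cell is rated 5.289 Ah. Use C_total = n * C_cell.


Parallel capacities add: 10 * 5.289 Ah = 52.89 Ah

52.89 Ah


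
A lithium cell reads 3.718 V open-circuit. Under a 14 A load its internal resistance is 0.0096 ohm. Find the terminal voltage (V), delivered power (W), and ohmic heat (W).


Step 1: V_terminal = OCV - I*R = 3.718 - 14 * 0.0096 = 3.5836 V
Step 2: P_out = V_terminal * I = 3.5836 * 14 = 50.17 W
Step 3: Q = I^2 * R = 14^2 * 0.0096 = 1.882 W

V=3.5836 V, P=50.17 W, Q=1.882 W


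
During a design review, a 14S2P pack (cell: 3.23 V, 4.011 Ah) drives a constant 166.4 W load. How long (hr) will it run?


Step 1: E_pack = Ns * V_cell * Np * C_cell = 14 * 3.23 * 2 * 4.011 = 362.75 Wh
Step 2: t = E_pack / P = 362.75 / 166.4 = 2.180 hr

2.180 hr


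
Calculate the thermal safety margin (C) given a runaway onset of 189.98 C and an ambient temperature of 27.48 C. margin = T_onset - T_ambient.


margin = T_onset - T_ambient = 189.98 - 27.48 = 162.5 C

162.5 C


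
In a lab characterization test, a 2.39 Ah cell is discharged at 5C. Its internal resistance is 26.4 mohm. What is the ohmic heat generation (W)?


Convert: R = 26.4 mohm = 0.0264 ohm
Step 1: I = C_rate * capacity = 5 * 2.39 = 11.95 A
Step 2: Q = I^2 * R = 11.95^2 * 0.0264 = 142.8 * 0.0264 = 3.770 W

3.770 W


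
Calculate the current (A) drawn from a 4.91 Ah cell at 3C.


At 3C: I = 3 * 4.91 Ah = 14.73 A

14.73 A


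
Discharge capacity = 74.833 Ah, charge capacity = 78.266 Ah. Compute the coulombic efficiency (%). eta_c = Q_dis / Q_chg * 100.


Coulombic efficiency = 74.833/78.266 * 100% = 95.61%

95.61%


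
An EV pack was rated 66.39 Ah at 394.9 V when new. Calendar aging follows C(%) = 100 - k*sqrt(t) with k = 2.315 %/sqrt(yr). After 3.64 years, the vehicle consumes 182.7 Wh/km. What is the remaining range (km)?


Step 1: capacity retention = 100 - 2.315 * sqrt(3.64) = 100 - 2.315 * 1.9079 = 95.583%
Step 2: C_now = 66.39 * 95.583/100 = 63.458 Ah
Step 3: E_pack = V * C_now = 394.9 * 63.458 = 25060 Wh
Step 4: range = E_pack / consumption = 25060 / 182.7 = 137.2 km

137.2 km


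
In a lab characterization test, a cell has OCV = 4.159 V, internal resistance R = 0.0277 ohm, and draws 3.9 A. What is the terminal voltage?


IR drop = 3.9 * 0.0277 = 0.10803 V
V = 4.159 - 0.10803 = 4.051 V

4.051 V


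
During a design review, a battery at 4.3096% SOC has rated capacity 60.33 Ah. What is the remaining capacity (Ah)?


remaining = SOC / 100 * total = 4.3096 / 100 * 60.33 = 2.600 Ah

2.600 Ah


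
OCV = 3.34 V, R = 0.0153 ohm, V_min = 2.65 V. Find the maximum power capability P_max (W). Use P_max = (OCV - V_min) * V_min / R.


dV = OCV - V_min = 0.69 V (so I_max = dV / R)
P_max = dV * V_min / R = 0.69 * 2.65 / 0.0153 = 119.5 W

119.5 W


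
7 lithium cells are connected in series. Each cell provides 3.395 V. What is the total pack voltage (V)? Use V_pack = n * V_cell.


V_pack = n * V_cell = 7 * 3.395 = 23.765 V

23.765 V


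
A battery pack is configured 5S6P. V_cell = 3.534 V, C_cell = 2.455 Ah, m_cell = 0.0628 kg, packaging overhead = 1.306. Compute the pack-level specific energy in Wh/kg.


Step 1: V_pack = 5 * 3.534 = 17.67 V
Step 2: C_pack = 6 * 2.455 = 14.73 Ah
Step 3: E_pack = V_pack * C_pack = 17.67 * 14.73 = 260.28 Wh
Step 4: m_pack = 5 * 6 * 0.0628 * 1.306 = 2.4605 kg
Step 5: ED = E_pack / m_pack = 260.28 / 2.4605 = 105.8 Wh/kg

105.8 Wh/kg


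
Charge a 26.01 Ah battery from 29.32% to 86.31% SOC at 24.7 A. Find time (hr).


Step 1: dSOC = 86.31% - 29.32% = 56.99%
Step 2: delta_Ah = 26.01 * 56.99 / 100 = 14.823 Ah
Step 3: t = 14.823 / 24.7 = 0.6001 hr

0.6001 hr


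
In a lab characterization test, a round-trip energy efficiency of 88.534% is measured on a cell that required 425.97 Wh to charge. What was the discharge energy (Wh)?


E_dis = eta/100 * E_chg = 88.534/100 * 425.97 = 377.1 Wh

377.1 Wh


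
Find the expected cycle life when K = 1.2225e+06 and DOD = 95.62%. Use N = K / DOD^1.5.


DOD^1.5 = 935.02
N = K / DOD^1.5 = 1.2225e+06 / 935.02 = 1307

1307 cycles


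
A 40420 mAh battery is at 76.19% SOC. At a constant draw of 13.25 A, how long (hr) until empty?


Convert: C_total = 40420 mAh = 40.42 Ah
Step 1: remaining = SOC/100 * C_total = 76.19/100 * 40.42 = 30.796 Ah
Step 2: t = remaining / I = 30.796 / 13.25 = 2.324 hr

2.324 hr


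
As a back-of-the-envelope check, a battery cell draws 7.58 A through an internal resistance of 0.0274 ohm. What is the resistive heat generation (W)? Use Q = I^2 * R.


Q = I^2 * R = 7.58^2 * 0.0274 = 1.574 W

1.574 W


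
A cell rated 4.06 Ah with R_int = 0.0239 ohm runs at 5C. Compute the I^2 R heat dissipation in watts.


Step 1: I = C_rate * capacity = 5 * 4.06 = 20.3 A
Step 2: Q = I^2 * R = 20.3^2 * 0.0239 = 412.09 * 0.0239 = 9.849 W

9.849 W


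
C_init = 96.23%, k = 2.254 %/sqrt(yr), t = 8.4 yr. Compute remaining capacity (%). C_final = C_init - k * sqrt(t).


Step 1: sqrt(8.4 yr) = 2.8983
Step 2: drop = 2.254 * 2.8983 = 6.5328
Step 3: C_final = 96.23 - 6.5328 = 89.70%

89.70%


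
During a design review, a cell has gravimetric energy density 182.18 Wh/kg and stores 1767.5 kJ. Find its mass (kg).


Convert: E = 1767.5 kJ = 490.97 Wh
m = E / ED = 490.97 / 182.18 = 2.695 kg

2.695 kg


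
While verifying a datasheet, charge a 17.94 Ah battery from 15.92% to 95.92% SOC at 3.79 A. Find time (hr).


delta_Ah = 17.94 * (95.92 - 15.92) / 100 = 14.352 Ah
t = delta_Ah / I = 14.352 / 3.79 = 3.787 hr

3.787 hr


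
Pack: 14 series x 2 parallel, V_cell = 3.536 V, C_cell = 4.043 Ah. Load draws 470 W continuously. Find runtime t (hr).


Step 1: E_pack = Ns * V_cell * Np * C_cell = 14 * 3.536 * 2 * 4.043 = 400.29 Wh
Step 2: t = E_pack / P = 400.29 / 470 = 0.8517 hr

0.8517 hr


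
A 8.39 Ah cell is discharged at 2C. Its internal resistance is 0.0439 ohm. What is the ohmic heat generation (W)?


Step 1: I = C_rate * capacity = 2 * 8.39 = 16.78 A
Step 2: Q = I^2 * R = 16.78^2 * 0.0439 = 281.57 * 0.0439 = 12.36 W

12.36 W


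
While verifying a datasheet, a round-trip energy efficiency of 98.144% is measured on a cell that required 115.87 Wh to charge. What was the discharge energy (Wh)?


E_dis = eta/100 * E_chg = 98.144/100 * 115.87 = 113.7 Wh

113.7 Wh


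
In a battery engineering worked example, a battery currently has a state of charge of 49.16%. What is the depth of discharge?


Complement of SOC: DOD = 100% - 49.16% = 50.84%

50.84%


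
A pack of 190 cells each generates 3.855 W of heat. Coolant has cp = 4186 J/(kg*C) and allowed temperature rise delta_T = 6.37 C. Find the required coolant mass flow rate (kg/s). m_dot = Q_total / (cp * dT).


Step 1: Total heat Q = 190 * 3.855 W = 732.45 W
Step 2: denom = cp * dT = 4186 * 6.37 = 26665
Step 3: m_dot = 732.45 / 26665 = 0.02747 kg/s

0.02747 kg/s


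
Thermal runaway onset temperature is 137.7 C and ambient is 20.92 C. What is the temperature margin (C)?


Safety margin = 137.7 C - 20.92 C = 116.78 C

116.78 C


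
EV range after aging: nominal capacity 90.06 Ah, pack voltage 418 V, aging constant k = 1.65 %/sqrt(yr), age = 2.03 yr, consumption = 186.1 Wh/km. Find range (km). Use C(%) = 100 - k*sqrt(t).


Step 1: capacity retention = 100 - 1.65 * sqrt(2.03) = 100 - 1.65 * 1.4248 = 97.649%
Step 2: C_now = 90.06 * 97.649/100 = 87.943 Ah
Step 3: E_pack = V * C_now = 418 * 87.943 = 36760 Wh
Step 4: range = E_pack / consumption = 36760 / 186.1 = 197.5 km

197.5 km


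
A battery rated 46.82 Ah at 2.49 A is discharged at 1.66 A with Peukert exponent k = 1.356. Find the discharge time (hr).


t_rated = C / I_rated = 46.82 / 2.49 = 18.803 hr
(I_rated/I)^k = (1.5)^1.356 = 1.7329
t = t_rated * (I_rated/I)^k = 18.803 * 1.7329 = 32.58 hr

32.58 hr


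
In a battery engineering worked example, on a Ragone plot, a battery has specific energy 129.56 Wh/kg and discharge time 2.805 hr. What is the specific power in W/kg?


Specific power = 129.56 Wh/kg / 2.805 hr = 46.19 W/kg

46.19 W/kg


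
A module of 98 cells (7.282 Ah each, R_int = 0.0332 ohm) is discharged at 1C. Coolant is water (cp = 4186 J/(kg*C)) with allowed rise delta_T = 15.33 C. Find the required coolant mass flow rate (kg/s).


Step 1: I = 1 * 7.282 = 7.282 A
Step 2: Q_cell = I^2 * R = 7.282^2 * 0.0332 = 1.7605 W
Step 3: Q_total = 98 * 1.7605 = 172.53 W
Step 4: m_dot = Q_total / (cp * dT) = 172.53 / (4186 * 15.33) = 0.002689 kg/s

0.002689 kg/s


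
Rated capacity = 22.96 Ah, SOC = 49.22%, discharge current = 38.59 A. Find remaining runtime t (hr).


Step 1: remaining = SOC/100 * C_total = 49.22/100 * 22.96 = 11.301 Ah
Step 2: t = remaining / I = 11.301 / 38.59 = 0.2928 hr

0.2928 hr


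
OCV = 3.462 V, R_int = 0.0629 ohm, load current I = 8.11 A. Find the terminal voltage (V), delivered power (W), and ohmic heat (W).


Step 1: V_terminal = OCV - I*R = 3.462 - 8.11 * 0.0629 = 2.9519 V
Step 2: P_out = V_terminal * I = 2.9519 * 8.11 = 23.94 W
Step 3: Q = I^2 * R = 8.11^2 * 0.0629 = 4.137 W

V=2.9519 V, P=23.94 W, Q=4.137 W


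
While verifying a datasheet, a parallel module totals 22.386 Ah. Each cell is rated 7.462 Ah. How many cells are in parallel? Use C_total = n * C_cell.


n = C_total / C_cell = 22.386 / 7.462 = 3

3


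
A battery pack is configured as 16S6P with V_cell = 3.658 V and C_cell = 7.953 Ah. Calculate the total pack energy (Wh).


V_pack = 16 * 3.658 = 58.528 V
C_pack = 6 * 7.953 = 47.718 Ah
E = V_pack * C_pack = 58.528 * 47.718 = 2793 Wh

2793 Wh


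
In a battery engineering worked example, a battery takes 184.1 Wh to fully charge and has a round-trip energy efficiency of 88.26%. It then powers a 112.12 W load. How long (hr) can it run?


Step 1: E_discharge = eta/100 * E_charge = 88.26/100 * 184.1 = 162.49 Wh
Step 2: t = E_discharge / P = 162.49 / 112.12 = 1.449 hr

1.449 hr


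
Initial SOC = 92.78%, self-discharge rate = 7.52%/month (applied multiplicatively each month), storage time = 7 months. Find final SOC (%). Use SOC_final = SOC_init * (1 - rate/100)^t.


decay = (1 - 7.52/100)^7 = 0.57854
SOC_final = 92.78 * 0.57854 = 53.68%

53.68%


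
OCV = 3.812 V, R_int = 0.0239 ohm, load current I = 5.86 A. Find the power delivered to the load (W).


Step 1: V_terminal = OCV - I*R = 3.812 - 5.86 * 0.0239 = 3.6719 V
Step 2: P_out = V_terminal * I = 3.6719 * 5.86 = 21.52 W

21.52 W


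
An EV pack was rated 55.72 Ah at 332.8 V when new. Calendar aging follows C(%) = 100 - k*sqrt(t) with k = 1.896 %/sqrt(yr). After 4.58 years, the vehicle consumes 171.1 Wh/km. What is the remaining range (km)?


Step 1: capacity retention = 100 - 1.896 * sqrt(4.58) = 100 - 1.896 * 2.1401 = 95.942%
Step 2: C_now = 55.72 * 95.942/100 = 53.459 Ah
Step 3: E_pack = V * C_now = 332.8 * 53.459 = 17791 Wh
Step 4: range = E_pack / consumption = 17791 / 171.1 = 104.0 km

104.0 km


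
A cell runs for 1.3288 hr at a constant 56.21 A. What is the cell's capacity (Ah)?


C = I * t = 56.21 * 1.3288 = 74.69 Ah

74.69 Ah


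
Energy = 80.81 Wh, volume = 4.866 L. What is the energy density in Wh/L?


Volumetric ED = 80.81 Wh / 4.866 L = 16.61 Wh/L

16.61 Wh/L


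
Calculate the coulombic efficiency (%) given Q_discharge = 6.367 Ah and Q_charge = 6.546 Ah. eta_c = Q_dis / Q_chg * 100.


eta_c = Q_dis / Q_chg * 100 = 6.367 / 6.546 * 100 = 97.27%

97.27%


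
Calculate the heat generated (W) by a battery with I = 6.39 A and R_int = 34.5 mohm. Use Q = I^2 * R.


Convert: R = 34.5 mohm = 0.0345 ohm
Q = I^2 * R = 6.39^2 * 0.0345 = 1.409 W

1.409 W


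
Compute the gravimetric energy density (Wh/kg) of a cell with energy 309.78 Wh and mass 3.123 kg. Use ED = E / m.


Specific energy = 309.78 Wh / 3.123 kg = 99.19 Wh/kg

99.19 Wh/kg


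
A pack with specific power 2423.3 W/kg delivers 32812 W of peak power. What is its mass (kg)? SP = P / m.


m = P / SP = 32812 / 2423.3 = 13.54 kg

13.54 kg


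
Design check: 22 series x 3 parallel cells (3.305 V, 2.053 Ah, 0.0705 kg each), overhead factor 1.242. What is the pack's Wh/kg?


Step 1: V_pack = 22 * 3.305 = 72.71 V
Step 2: C_pack = 3 * 2.053 = 6.159 Ah
Step 3: E_pack = V_pack * C_pack = 72.71 * 6.159 = 447.82 Wh
Step 4: m_pack = 22 * 3 * 0.0705 * 1.242 = 5.779 kg
Step 5: ED = E_pack / m_pack = 447.82 / 5.779 = 77.49 Wh/kg

77.49 Wh/kg


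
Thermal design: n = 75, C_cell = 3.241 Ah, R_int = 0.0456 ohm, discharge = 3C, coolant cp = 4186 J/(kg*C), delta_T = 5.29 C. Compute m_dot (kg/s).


Step 1: I = 3 * 3.241 = 9.723 A
Step 2: Q_cell = I^2 * R = 9.723^2 * 0.0456 = 4.3109 W
Step 3: Q_total = 75 * 4.3109 = 323.32 W
Step 4: m_dot = Q_total / (cp * dT) = 323.32 / (4186 * 5.29) = 0.01460 kg/s

0.01460 kg/s


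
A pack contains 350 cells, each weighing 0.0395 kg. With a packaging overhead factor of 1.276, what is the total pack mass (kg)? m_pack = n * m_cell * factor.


Cell mass sum = 350 * 0.0395 = 13.825 kg
With overhead 1.276: m_pack = 13.825 * 1.276 = 17.64 kg

17.64 kg


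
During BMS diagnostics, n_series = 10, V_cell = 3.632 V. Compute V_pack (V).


Series voltages add: 10 * 3.632 V = 36.32 V

36.32 V


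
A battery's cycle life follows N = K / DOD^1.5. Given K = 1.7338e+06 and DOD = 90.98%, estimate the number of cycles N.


Step 1: DOD^1.5 = 90.98^1.5 = 867.8
Step 2: N = 1.7338e+06 / 867.8 = 1998 cycles

1998 cycles


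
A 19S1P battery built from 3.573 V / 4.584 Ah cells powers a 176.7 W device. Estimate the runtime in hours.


Step 1: E_pack = Ns * V_cell * Np * C_cell = 19 * 3.573 * 1 * 4.584 = 311.19 Wh
Step 2: t = E_pack / P = 311.19 / 176.7 = 1.761 hr

1.761 hr


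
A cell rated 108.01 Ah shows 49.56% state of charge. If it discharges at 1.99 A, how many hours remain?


Step 1: remaining = SOC/100 * C_total = 49.56/100 * 108.01 = 53.53 Ah
Step 2: t = remaining / I = 53.53 / 1.99 = 26.90 hr

26.90 hr


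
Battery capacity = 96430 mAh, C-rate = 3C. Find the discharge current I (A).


Convert: capacity = 96430 mAh = 96.43 Ah
At 3C: I = 3 * 96.43 Ah = 289.29 A

289.29 A


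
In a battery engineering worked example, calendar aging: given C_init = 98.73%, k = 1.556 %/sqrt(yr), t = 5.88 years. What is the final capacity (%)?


sqrt(t) = sqrt(5.88) = 2.4249
C_final = 98.73 - 1.556 * 2.4249 = 94.96%

94.96%


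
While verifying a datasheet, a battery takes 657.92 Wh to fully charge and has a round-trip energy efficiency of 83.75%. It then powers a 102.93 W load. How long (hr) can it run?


Step 1: E_discharge = eta/100 * E_charge = 83.75/100 * 657.92 = 551.01 Wh
Step 2: t = E_discharge / P = 551.01 / 102.93 = 5.353 hr

5.353 hr


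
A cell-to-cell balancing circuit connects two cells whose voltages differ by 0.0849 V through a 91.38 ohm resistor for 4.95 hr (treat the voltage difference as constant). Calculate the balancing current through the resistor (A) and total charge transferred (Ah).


I_bal = dV / R = 0.0849 / 91.38 = 9.2909e-04 A
Q = I_bal * t = 9.2909e-04 * 4.95 = 0.004599 Ah

I=9.2909e-04 A, Q=0.004599 Ah


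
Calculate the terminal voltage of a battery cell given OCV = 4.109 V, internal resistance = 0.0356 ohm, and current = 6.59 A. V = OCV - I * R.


V = OCV - I*R = 4.109 - 6.59 * 0.0356 = 3.874 V

3.874 V


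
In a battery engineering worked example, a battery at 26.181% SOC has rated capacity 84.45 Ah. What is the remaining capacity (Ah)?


remaining = SOC / 100 * total = 26.181 / 100 * 84.45 = 22.11 Ah

22.11 Ah


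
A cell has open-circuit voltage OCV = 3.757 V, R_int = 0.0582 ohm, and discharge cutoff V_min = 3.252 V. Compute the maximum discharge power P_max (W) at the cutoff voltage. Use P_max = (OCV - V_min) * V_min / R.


P_max = (OCV - V_min) * V_min / R = (3.757 - 3.252) * 3.252 / 0.0582 = 0.505 * 3.252 / 0.0582 = 28.22 W

28.22 W


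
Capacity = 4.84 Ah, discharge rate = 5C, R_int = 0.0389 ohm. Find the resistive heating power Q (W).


Step 1: I = C_rate * capacity = 5 * 4.84 = 24.2 A
Step 2: Q = I^2 * R = 24.2^2 * 0.0389 = 585.64 * 0.0389 = 22.78 W

22.78 W


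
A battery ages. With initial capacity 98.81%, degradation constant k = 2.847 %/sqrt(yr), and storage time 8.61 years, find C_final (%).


sqrt(t) = sqrt(8.61) = 2.9343
C_final = 98.81 - 2.847 * 2.9343 = 90.46%

90.46%


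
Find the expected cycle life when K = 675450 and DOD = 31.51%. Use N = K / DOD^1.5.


Step 1: DOD^1.5 = 31.51^1.5 = 176.88
Step 2: N = 675450 / 176.88 = 3819 cycles

3819 cycles


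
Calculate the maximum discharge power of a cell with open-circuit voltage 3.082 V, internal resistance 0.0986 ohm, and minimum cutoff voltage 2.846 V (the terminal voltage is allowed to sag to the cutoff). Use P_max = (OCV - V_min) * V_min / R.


P_max = (OCV - V_min) * V_min / R = (3.082 - 2.846) * 2.846 / 0.0986 = 0.236 * 2.846 / 0.0986 = 6.812 W

6.812 W


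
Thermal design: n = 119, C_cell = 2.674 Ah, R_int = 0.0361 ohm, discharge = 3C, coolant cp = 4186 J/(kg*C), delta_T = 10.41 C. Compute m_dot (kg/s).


Step 1: I = 3 * 2.674 = 8.022 A
Step 2: Q_cell = I^2 * R = 8.022^2 * 0.0361 = 2.3231 W
Step 3: Q_total = 119 * 2.3231 = 276.45 W
Step 4: m_dot = Q_total / (cp * dT) = 276.45 / (4186 * 10.41) = 0.006344 kg/s

0.006344 kg/s


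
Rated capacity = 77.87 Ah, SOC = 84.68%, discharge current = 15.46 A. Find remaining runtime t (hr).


Step 1: remaining = SOC/100 * C_total = 84.68/100 * 77.87 = 65.94 Ah
Step 2: t = remaining / I = 65.94 / 15.46 = 4.265 hr

4.265 hr


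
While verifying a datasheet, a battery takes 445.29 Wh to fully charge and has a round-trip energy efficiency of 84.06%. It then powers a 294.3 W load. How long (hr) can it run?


Step 1: E_discharge = eta/100 * E_charge = 84.06/100 * 445.29 = 374.31 Wh
Step 2: t = E_discharge / P = 374.31 / 294.3 = 1.272 hr

1.272 hr


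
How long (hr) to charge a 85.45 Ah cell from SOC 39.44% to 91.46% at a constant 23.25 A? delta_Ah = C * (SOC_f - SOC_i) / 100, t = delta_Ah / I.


delta_Ah = 85.45 * (91.46 - 39.44) / 100 = 44.451 Ah
t = delta_Ah / I = 44.451 / 23.25 = 1.912 hr

1.912 hr


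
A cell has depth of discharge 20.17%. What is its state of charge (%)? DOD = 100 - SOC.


SOC = 100 - DOD = 100 - 20.17 = 79.83%

79.83%


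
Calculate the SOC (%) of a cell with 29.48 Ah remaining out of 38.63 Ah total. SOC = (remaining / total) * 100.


SOC = (remaining / total) * 100 = (29.48 / 38.63) * 100 = 76.31%

76.31%


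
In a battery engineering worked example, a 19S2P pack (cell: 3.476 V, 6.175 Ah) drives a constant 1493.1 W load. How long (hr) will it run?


Step 1: E_pack = Ns * V_cell * Np * C_cell = 19 * 3.476 * 2 * 6.175 = 815.64 Wh
Step 2: t = E_pack / P = 815.64 / 1493.1 = 0.5463 hr

0.5463 hr


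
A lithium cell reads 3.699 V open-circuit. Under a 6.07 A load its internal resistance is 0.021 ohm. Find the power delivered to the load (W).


Step 1: V_terminal = OCV - I*R = 3.699 - 6.07 * 0.021 = 3.5715 V
Step 2: P_out = V_terminal * I = 3.5715 * 6.07 = 21.68 W

21.68 W


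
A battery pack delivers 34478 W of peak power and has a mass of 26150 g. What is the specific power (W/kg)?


Convert: m = 26150 g = 26.15 kg
SP = P / m = 34478 / 26.15 = 1318 W/kg

1318 W/kg


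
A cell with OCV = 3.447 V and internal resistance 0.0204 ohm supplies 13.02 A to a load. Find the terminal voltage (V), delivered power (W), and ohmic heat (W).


Step 1: V_terminal = OCV - I*R = 3.447 - 13.02 * 0.0204 = 3.1814 V
Step 2: P_out = V_terminal * I = 3.1814 * 13.02 = 41.42 W
Step 3: Q = I^2 * R = 13.02^2 * 0.0204 = 3.458 W

V=3.1814 V, P=41.42 W, Q=3.458 W


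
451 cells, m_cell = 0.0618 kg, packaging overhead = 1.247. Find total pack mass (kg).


m_pack = n * m_cell * overhead = 451 * 0.0618 * 1.247 = 34.76 kg

34.76 kg


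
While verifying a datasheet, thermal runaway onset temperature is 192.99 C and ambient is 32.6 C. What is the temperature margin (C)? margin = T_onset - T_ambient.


Safety margin = 192.99 C - 32.6 C = 160.39 C

160.39 C


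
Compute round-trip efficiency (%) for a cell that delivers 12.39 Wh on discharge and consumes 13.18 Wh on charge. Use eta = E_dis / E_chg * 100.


Round-trip efficiency = 12.39/13.18 * 100% = 94.01%

94.01%


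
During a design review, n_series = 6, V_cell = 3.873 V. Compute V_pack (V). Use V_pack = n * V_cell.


With 6 cells in series at 3.873 V each, V_pack = 23.238 V

23.238 V


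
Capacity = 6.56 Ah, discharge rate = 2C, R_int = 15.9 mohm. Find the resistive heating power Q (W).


Convert: R = 15.9 mohm = 0.0159 ohm
Step 1: I = C_rate * capacity = 2 * 6.56 = 13.12 A
Step 2: Q = I^2 * R = 13.12^2 * 0.0159 = 172.13 * 0.0159 = 2.737 W

2.737 W


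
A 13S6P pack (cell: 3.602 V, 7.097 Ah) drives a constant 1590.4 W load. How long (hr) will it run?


Step 1: E_pack = Ns * V_cell * Np * C_cell = 13 * 3.602 * 6 * 7.097 = 1993.9 Wh
Step 2: t = E_pack / P = 1993.9 / 1590.4 = 1.254 hr

1.254 hr


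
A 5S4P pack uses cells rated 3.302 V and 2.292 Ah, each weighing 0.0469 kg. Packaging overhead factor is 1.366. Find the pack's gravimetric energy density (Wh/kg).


Step 1: V_pack = 5 * 3.302 = 16.51 V
Step 2: C_pack = 4 * 2.292 = 9.168 Ah
Step 3: E_pack = V_pack * C_pack = 16.51 * 9.168 = 151.36 Wh
Step 4: m_pack = 5 * 4 * 0.0469 * 1.366 = 1.2813 kg
Step 5: ED = E_pack / m_pack = 151.36 / 1.2813 = 118.1 Wh/kg

118.1 Wh/kg


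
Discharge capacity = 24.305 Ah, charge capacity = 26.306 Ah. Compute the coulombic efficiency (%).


eta_c = Q_dis / Q_chg * 100 = 24.305 / 26.306 * 100 = 92.39%

92.39%


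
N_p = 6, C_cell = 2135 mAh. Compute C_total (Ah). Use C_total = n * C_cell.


Convert: C_cell = 2135 mAh = 2.135 Ah
C_total = 6 * 2.135 = 12.81 Ah

12.81 Ah


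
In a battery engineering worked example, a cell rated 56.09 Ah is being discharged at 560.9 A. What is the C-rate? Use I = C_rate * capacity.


C_rate = I / capacity = 560.9 / 56.09 = 10C

10C


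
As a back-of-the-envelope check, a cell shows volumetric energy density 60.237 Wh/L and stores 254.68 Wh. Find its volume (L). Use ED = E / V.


V = E / ED = 254.68 / 60.237 = 4.228 L

4.228 L


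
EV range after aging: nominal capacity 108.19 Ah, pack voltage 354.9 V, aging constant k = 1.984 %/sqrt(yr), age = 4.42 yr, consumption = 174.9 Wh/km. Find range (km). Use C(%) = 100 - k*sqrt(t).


Step 1: capacity retention = 100 - 1.984 * sqrt(4.42) = 100 - 1.984 * 2.1024 = 95.829%
Step 2: C_now = 108.19 * 95.829/100 = 103.68 Ah
Step 3: E_pack = V * C_now = 354.9 * 103.68 = 36796 Wh
Step 4: range = E_pack / consumption = 36796 / 174.9 = 210.4 km

210.4 km


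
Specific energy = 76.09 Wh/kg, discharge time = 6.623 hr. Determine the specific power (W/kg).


P_specific = E / t = 76.09 / 6.623 = 11.49 W/kg

11.49 W/kg


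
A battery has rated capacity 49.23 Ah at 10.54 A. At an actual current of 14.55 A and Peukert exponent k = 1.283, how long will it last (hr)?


Step 1: t_rated = C / I_rated = 49.23 / 10.54 = 4.6708 hr
Step 2: ratio = 10.54 / 14.55 = 0.7244
Step 3: ratio^k = 0.7244^1.283 = 0.66123
Step 4: t = t_rated * ratio^k = 4.6708 * 0.66123 = 3.088 hr

3.088 hr


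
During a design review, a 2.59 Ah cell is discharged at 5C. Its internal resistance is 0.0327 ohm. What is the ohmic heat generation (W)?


Step 1: I = C_rate * capacity = 5 * 2.59 = 12.95 A
Step 2: Q = I^2 * R = 12.95^2 * 0.0327 = 167.7 * 0.0327 = 5.484 W

5.484 W


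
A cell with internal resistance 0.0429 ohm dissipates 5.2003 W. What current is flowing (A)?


I = sqrt(Q / R) = sqrt(5.2003 / 0.0429) = sqrt(121.22) = 11.01 A

11.01 A


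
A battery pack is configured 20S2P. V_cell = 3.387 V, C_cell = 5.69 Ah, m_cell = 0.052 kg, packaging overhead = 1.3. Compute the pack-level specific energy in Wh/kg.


Step 1: V_pack = 20 * 3.387 = 67.74 V
Step 2: C_pack = 2 * 5.69 = 11.38 Ah
Step 3: E_pack = V_pack * C_pack = 67.74 * 11.38 = 770.88 Wh
Step 4: m_pack = 20 * 2 * 0.052 * 1.3 = 2.704 kg
Step 5: ED = E_pack / m_pack = 770.88 / 2.704 = 285.1 Wh/kg

285.1 Wh/kg


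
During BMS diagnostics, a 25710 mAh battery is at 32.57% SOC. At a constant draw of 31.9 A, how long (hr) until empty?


Convert: C_total = 25710 mAh = 25.71 Ah
Step 1: remaining = SOC/100 * C_total = 32.57/100 * 25.71 = 8.3737 Ah
Step 2: t = remaining / I = 8.3737 / 31.9 = 0.2625 hr

0.2625 hr


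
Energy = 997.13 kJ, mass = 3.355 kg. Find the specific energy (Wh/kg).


Convert: E = 997.13 kJ = 276.98 Wh
ED = E / m = 276.98 / 3.355 = 82.56 Wh/kg

82.56 Wh/kg


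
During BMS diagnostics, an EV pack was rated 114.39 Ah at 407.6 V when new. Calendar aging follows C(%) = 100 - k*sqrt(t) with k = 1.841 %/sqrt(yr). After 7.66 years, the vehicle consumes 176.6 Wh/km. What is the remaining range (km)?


Step 1: capacity retention = 100 - 1.841 * sqrt(7.66) = 100 - 1.841 * 2.7677 = 94.905%
Step 2: C_now = 114.39 * 94.905/100 = 108.56 Ah
Step 3: E_pack = V * C_now = 407.6 * 108.56 = 44249 Wh
Step 4: range = E_pack / consumption = 44249 / 176.6 = 250.6 km

250.6 km


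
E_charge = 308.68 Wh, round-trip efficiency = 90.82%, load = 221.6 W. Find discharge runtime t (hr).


Step 1: E_discharge = eta/100 * E_charge = 90.82/100 * 308.68 = 280.34 Wh
Step 2: t = E_discharge / P = 280.34 / 221.6 = 1.265 hr

1.265 hr


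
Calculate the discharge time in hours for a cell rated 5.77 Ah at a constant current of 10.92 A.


t = capacity / current = 5.77 / 10.92 = 0.5284 hr

0.5284 hr


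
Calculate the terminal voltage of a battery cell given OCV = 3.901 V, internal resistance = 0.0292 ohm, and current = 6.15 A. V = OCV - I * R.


IR drop = 6.15 * 0.0292 = 0.17958 V
V = 3.901 - 0.17958 = 3.721 V

3.721 V


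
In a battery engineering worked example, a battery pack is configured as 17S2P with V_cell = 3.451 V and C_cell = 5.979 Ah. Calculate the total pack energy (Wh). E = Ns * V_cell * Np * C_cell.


V_pack = 17 * 3.451 = 58.667 V
C_pack = 2 * 5.979 = 11.958 Ah
E = V_pack * C_pack = 58.667 * 11.958 = 701.5 Wh

701.5 Wh


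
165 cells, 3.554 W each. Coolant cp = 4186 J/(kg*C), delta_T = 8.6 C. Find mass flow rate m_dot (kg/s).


Q_total = 165 * 3.554 = 586.41 W
m_dot = Q_total / (cp * dT) = 586.41 / (4186 * 8.6) = 0.01629 kg/s

0.01629 kg/s


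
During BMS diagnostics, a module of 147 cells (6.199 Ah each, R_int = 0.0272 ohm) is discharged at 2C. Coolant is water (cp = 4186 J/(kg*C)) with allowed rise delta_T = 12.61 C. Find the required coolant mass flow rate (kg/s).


Step 1: I = 2 * 6.199 = 12.398 A
Step 2: Q_cell = I^2 * R = 12.398^2 * 0.0272 = 4.1809 W
Step 3: Q_total = 147 * 4.1809 = 614.59 W
Step 4: m_dot = Q_total / (cp * dT) = 614.59 / (4186 * 12.61) = 0.01164 kg/s

0.01164 kg/s


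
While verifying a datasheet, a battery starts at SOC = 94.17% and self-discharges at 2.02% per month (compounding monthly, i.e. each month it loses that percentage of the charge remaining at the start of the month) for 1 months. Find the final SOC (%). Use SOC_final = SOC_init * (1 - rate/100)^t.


decay = (1 - 2.02/100)^1 = 0.9798
SOC_final = 94.17 * 0.9798 = 92.27%

92.27%


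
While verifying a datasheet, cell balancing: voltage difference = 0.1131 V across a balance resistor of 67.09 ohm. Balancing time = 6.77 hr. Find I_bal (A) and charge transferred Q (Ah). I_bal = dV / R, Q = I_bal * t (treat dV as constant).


I_bal = dV / R = 0.1131 / 67.09 = 0.0016858 A
Q = I_bal * t = 0.0016858 * 6.77 = 0.01141 Ah

I=0.0016858 A, Q=0.01141 Ah


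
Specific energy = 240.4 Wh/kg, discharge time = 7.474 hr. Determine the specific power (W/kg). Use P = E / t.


P_specific = E / t = 240.4 / 7.474 = 32.16 W/kg

32.16 W/kg


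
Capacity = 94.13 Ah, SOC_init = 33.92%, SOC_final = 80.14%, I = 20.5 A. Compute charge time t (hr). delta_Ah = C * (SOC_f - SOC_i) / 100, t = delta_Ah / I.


delta_Ah = 94.13 * (80.14 - 33.92) / 100 = 43.507 Ah
t = delta_Ah / I = 43.507 / 20.5 = 2.122 hr

2.122 hr


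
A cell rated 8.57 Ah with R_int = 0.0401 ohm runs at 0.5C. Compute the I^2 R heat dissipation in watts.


Step 1: I = C_rate * capacity = 0.5 * 8.57 = 4.285 A
Step 2: Q = I^2 * R = 4.285^2 * 0.0401 = 18.361 * 0.0401 = 0.7363 W

0.7363 W


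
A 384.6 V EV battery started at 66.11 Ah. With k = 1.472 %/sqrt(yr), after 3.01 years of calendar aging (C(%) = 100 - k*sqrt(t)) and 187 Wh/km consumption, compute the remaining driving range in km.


Step 1: capacity retention = 100 - 1.472 * sqrt(3.01) = 100 - 1.472 * 1.7349 = 97.446%
Step 2: C_now = 66.11 * 97.446/100 = 64.422 Ah
Step 3: E_pack = V * C_now = 384.6 * 64.422 = 24777 Wh
Step 4: range = E_pack / consumption = 24777 / 187 = 132.5 km

132.5 km


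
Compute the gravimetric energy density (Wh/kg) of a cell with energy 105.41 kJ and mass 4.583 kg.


Convert: E = 105.41 kJ = 29.281 Wh
ED = E / m = 29.281 / 4.583 = 6.389 Wh/kg

6.389 Wh/kg


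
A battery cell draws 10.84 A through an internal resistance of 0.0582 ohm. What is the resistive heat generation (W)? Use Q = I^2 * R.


I^2 = 117.51
Q = 117.51 * 0.0582 = 6.839 W

6.839 W
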